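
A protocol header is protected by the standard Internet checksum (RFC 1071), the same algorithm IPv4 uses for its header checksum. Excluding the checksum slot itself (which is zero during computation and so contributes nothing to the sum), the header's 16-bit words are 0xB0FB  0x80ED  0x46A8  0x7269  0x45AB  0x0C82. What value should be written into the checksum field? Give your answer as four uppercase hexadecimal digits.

One's-complement addition (fold any carry out of bit 15 back into bit 0):
  0xB0FB + 0x80ED = 0x131E8 → wrap carry → 0x31E9
  0x31E9 + 0x46A8 = 0x07891
  0x7891 + 0x7269 = 0x0EAFA
  0xEAFA + 0x45AB = 0x130A5 → wrap carry → 0x30A6
  0x30A6 + 0x0C82 = 0x03D28
One's-complement sum = 0x3D28.
Checksum = ~0x3D28 & 0xFFFF = 0xC2D7.

C2D7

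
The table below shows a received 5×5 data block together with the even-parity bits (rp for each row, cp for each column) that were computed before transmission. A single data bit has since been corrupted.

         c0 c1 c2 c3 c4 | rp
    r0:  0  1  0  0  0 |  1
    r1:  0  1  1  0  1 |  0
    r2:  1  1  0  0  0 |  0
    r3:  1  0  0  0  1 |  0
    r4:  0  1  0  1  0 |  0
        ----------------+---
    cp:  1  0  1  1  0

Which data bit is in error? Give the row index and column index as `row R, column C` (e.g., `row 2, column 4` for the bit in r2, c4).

Recompute each row's even parity and compare to rp:
  r0: data parity 1, sent rp 1 → ok
  r1: data parity 1, sent rp 0 → mismatch
  r2: data parity 0, sent rp 0 → ok
  r3: data parity 0, sent rp 0 → ok
  r4: data parity 0, sent rp 0 → ok
Recompute each column's even parity and compare to cp:
  c0: data parity 0, sent cp 1 → mismatch
  c1: data parity 0, sent cp 0 → ok
  c2: data parity 1, sent cp 1 → ok
  c3: data parity 1, sent cp 1 → ok
  c4: data parity 0, sent cp 0 → ok
Exactly one row (r1) and one column (c0) fail → the flipped bit is at their intersection.

row 1, column 0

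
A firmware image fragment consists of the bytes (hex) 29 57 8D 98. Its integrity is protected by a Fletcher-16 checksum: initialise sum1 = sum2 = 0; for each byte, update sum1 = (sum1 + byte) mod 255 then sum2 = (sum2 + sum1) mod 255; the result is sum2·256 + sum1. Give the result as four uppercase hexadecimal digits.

5EA6

Running sums (mod 255):
  after byte 0 (29): sum1=41, sum2=41
  after byte 1 (57): sum1=128, sum2=169
  after byte 2 (8D): sum1=14, sum2=183
  after byte 3 (98): sum1=166, sum2=94
Checksum = sum2·256 + sum1 = 94·256 + 166 = 24230 = 0x5EA6.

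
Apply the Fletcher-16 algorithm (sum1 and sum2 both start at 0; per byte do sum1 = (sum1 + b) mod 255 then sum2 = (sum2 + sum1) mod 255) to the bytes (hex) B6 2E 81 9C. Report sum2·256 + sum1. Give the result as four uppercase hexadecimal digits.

Running sums (mod 255):
  after byte 0 (B6): sum1=182, sum2=182
  after byte 1 (2E): sum1=228, sum2=155
  after byte 2 (81): sum1=102, sum2=2
  after byte 3 (9C): sum1=3, sum2=5
Checksum = sum2·256 + sum1 = 5·256 + 3 = 1283 = 0x0503.

0503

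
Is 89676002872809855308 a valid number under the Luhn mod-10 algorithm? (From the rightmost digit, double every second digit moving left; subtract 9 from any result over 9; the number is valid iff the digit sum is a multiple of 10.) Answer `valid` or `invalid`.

valid

From the right, keep odd positions and double even positions (subtract 9 from any doubled value over 9):
  doubled (positions 2,4,...): 0 1 7 0 4 7 0 3 3 7 → sum 32
  kept (positions 1,3,...): 8 3 5 9 8 7 2 0 7 9 → sum 58
Total = 90.
90 mod 10 = 0, so the number is valid.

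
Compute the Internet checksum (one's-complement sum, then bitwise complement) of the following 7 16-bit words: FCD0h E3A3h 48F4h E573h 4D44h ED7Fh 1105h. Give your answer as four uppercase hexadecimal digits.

A559

One's-complement addition (fold any carry out of bit 15 back into bit 0):
  0xFCD0 + 0xE3A3 = 0x1E073 → wrap carry → 0xE074
  0xE074 + 0x48F4 = 0x12968 → wrap carry → 0x2969
  0x2969 + 0xE573 = 0x10EDC → wrap carry → 0x0EDD
  0x0EDD + 0x4D44 = 0x05C21
  0x5C21 + 0xED7F = 0x149A0 → wrap carry → 0x49A1
  0x49A1 + 0x1105 = 0x05AA6
One's-complement sum = 0x5AA6.
Checksum = ~0x5AA6 & 0xFFFF = 0xA559.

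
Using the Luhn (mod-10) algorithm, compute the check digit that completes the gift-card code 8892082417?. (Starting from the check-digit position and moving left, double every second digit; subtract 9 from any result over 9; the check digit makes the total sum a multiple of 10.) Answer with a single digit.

9

Partial digits right→left: 7 1 4 2 8 0 2 9 8 8
Double every second digit counting from the check-digit position (so the 1st, 3rd, 5th, ... of the partial from the right).
  doubled (with −9 where >9): 5 8 7 4 7 → sum 31
  kept as-is: 1 2 0 9 8 → sum 20
Total = 31 + 20 = 51.
Check digit = (10 − (51 mod 10)) mod 10 = 9.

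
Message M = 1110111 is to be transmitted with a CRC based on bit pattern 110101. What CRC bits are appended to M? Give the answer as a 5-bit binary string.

Append 5 zeros: 111011100000. Divide by 110101 (XOR where the leading bit is 1):
  pos 0: 111011 XOR 110101 = 001110
  pos 2: 111010 XOR 110101 = 001111
  pos 4: 111100 XOR 110101 = 001001
  pos 6: 100100 XOR 110101 = 010001
Remainder (last 5 bits) = 10001. This is the CRC / FCS.

10001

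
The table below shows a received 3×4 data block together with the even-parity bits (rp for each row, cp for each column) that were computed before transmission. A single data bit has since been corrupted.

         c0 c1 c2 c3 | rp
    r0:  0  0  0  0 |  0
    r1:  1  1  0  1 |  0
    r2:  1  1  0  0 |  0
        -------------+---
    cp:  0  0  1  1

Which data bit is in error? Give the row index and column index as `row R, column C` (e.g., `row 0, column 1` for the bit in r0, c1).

Recompute each row's even parity and compare to rp:
  r0: data parity 0, sent rp 0 → ok
  r1: data parity 1, sent rp 0 → mismatch
  r2: data parity 0, sent rp 0 → ok
Recompute each column's even parity and compare to cp:
  c0: data parity 0, sent cp 0 → ok
  c1: data parity 0, sent cp 0 → ok
  c2: data parity 0, sent cp 1 → mismatch
  c3: data parity 1, sent cp 1 → ok
Exactly one row (r1) and one column (c2) fail → the flipped bit is at their intersection.

row 1, column 2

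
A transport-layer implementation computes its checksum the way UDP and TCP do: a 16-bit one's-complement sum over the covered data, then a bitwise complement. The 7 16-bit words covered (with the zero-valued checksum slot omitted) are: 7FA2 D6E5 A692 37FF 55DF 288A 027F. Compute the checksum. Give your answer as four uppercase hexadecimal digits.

One's-complement addition (fold any carry out of bit 15 back into bit 0):
  0x7FA2 + 0xD6E5 = 0x15687 → wrap carry → 0x5688
  0x5688 + 0xA692 = 0x0FD1A
  0xFD1A + 0x37FF = 0x13519 → wrap carry → 0x351A
  0x351A + 0x55DF = 0x08AF9
  0x8AF9 + 0x288A = 0x0B383
  0xB383 + 0x027F = 0x0B602
One's-complement sum = 0xB602.
Checksum = ~0xB602 & 0xFFFF = 0x49FD.

49FD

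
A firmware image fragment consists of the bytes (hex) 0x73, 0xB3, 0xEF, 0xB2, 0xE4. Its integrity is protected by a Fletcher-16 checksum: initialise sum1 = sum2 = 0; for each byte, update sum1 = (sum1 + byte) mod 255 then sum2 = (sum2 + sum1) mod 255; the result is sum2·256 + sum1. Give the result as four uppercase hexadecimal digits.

Running sums (mod 255):
  after byte 0 (0x73): sum1=115, sum2=115
  after byte 1 (0xB3): sum1=39, sum2=154
  after byte 2 (0xEF): sum1=23, sum2=177
  after byte 3 (0xB2): sum1=201, sum2=123
  after byte 4 (0xE4): sum1=174, sum2=42
Checksum = sum2·256 + sum1 = 42·256 + 174 = 10926 = 0x2AAE.

2AAE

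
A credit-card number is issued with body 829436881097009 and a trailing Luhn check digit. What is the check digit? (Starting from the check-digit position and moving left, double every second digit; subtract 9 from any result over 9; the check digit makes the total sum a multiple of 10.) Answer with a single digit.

Partial digits right→left: 9 0 0 7 9 0 1 8 8 6 3 4 9 2 8
Double every second digit counting from the check-digit position (so the 1st, 3rd, 5th, ... of the partial from the right).
  doubled (with −9 where >9): 9 0 9 2 7 6 9 7 → sum 49
  kept as-is: 0 7 0 8 6 4 2 → sum 27
Total = 49 + 27 = 76.
Check digit = (10 − (76 mod 10)) mod 10 = 4.

4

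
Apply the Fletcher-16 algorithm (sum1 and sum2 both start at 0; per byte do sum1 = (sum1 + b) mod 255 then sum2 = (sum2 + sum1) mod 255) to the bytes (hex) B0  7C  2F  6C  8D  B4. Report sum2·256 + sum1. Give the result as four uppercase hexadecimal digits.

640B

Running sums (mod 255):
  after byte 0 (B0): sum1=176, sum2=176
  after byte 1 (7C): sum1=45, sum2=221
  after byte 2 (2F): sum1=92, sum2=58
  after byte 3 (6C): sum1=200, sum2=3
  after byte 4 (8D): sum1=86, sum2=89
  after byte 5 (B4): sum1=11, sum2=100
Checksum = sum2·256 + sum1 = 100·256 + 11 = 25611 = 0x640B.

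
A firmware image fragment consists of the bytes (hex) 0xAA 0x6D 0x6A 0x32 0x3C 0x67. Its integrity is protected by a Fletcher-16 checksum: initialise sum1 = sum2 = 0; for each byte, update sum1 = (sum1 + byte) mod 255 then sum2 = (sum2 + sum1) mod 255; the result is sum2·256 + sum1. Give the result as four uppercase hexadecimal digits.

Running sums (mod 255):
  after byte 0 (0xAA): sum1=170, sum2=170
  after byte 1 (0x6D): sum1=24, sum2=194
  after byte 2 (0x6A): sum1=130, sum2=69
  after byte 3 (0x32): sum1=180, sum2=249
  after byte 4 (0x3C): sum1=240, sum2=234
  after byte 5 (0x67): sum1=88, sum2=67
Checksum = sum2·256 + sum1 = 67·256 + 88 = 17240 = 0x4358.

4358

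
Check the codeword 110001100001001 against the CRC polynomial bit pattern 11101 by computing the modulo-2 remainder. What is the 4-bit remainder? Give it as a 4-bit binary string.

0000

Modulo-2 division of 110001100001001 by 11101:
  pos 0: 11000 XOR 11101 = 00101
  pos 2: 10111 XOR 11101 = 01010
  pos 3: 10100 XOR 11101 = 01001
  pos 4: 10010 XOR 11101 = 01111
  pos 5: 11110 XOR 11101 = 00011
  pos 8: 11010 XOR 11101 = 00111
  pos 10: 11101 XOR 11101 = 00000
Remainder = 0000 (zero — the frame passes the CRC check).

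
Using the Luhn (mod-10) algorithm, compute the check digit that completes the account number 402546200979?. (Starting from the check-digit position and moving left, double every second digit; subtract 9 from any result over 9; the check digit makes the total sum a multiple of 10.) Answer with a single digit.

9

Partial digits right→left: 9 7 9 0 0 2 6 4 5 2 0 4
Double every second digit counting from the check-digit position (so the 1st, 3rd, 5th, ... of the partial from the right).
  doubled (with −9 where >9): 9 9 0 3 1 0 → sum 22
  kept as-is: 7 0 2 4 2 4 → sum 19
Total = 22 + 19 = 41.
Check digit = (10 − (41 mod 10)) mod 10 = 9.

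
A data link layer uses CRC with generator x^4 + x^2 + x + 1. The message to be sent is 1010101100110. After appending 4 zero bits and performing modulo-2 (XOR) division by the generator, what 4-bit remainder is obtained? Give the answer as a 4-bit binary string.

Append 4 zeros: 10101011001100000. Divide by 10111 (XOR where the leading bit is 1):
  pos 0: 10101 XOR 10111 = 00010
  pos 3: 10011 XOR 10111 = 00100
  pos 5: 10000 XOR 10111 = 00111
  pos 7: 11111 XOR 10111 = 01000
  pos 8: 10000 XOR 10111 = 00111
  pos 10: 11100 XOR 10111 = 01011
  pos 11: 10110 XOR 10111 = 00001
Remainder (last 4 bits) = 0010. This is the CRC / FCS.

0010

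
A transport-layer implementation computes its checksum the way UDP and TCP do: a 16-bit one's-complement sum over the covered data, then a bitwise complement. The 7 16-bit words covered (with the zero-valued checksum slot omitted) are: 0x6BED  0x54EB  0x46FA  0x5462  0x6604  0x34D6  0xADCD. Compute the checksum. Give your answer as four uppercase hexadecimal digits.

5B22

One's-complement addition (fold any carry out of bit 15 back into bit 0):
  0x6BED + 0x54EB = 0x0C0D8
  0xC0D8 + 0x46FA = 0x107D2 → wrap carry → 0x07D3
  0x07D3 + 0x5462 = 0x05C35
  0x5C35 + 0x6604 = 0x0C239
  0xC239 + 0x34D6 = 0x0F70F
  0xF70F + 0xADCD = 0x1A4DC → wrap carry → 0xA4DD
One's-complement sum = 0xA4DD.
Checksum = ~0xA4DD & 0xFFFF = 0x5B22.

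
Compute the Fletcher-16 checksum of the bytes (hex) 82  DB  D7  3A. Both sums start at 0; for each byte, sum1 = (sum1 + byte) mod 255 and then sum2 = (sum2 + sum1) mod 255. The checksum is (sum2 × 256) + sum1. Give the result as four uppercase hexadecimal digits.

Running sums (mod 255):
  after byte 0 (82): sum1=130, sum2=130
  after byte 1 (DB): sum1=94, sum2=224
  after byte 2 (D7): sum1=54, sum2=23
  after byte 3 (3A): sum1=112, sum2=135
Checksum = sum2·256 + sum1 = 135·256 + 112 = 34672 = 0x8770.

8770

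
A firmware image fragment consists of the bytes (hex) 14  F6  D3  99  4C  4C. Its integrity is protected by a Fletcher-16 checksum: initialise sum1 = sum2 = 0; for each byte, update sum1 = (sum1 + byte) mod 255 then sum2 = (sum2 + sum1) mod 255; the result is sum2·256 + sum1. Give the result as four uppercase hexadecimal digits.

4C11

Running sums (mod 255):
  after byte 0 (14): sum1=20, sum2=20
  after byte 1 (F6): sum1=11, sum2=31
  after byte 2 (D3): sum1=222, sum2=253
  after byte 3 (99): sum1=120, sum2=118
  after byte 4 (4C): sum1=196, sum2=59
  after byte 5 (4C): sum1=17, sum2=76
Checksum = sum2·256 + sum1 = 76·256 + 17 = 19473 = 0x4C11.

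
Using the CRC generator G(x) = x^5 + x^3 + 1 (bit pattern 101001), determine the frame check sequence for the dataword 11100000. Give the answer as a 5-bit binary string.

Append 5 zeros: 1110000000000. Divide by 101001 (XOR where the leading bit is 1):
  pos 0: 111000 XOR 101001 = 010001
  pos 1: 100010 XOR 101001 = 001011
  pos 3: 101100 XOR 101001 = 000101
  pos 6: 101000 XOR 101001 = 000001
Remainder (last 5 bits) = 00010. This is the CRC / FCS.

00010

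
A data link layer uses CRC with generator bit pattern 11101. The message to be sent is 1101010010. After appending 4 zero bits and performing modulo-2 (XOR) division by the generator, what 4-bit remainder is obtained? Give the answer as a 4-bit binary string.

Append 4 zeros: 11010100100000. Divide by 11101 (XOR where the leading bit is 1):
  pos 0: 11010 XOR 11101 = 00111
  pos 2: 11110 XOR 11101 = 00011
  pos 5: 11010 XOR 11101 = 00111
  pos 7: 11100 XOR 11101 = 00001
Remainder (last 4 bits) = 0100. This is the CRC / FCS.

0100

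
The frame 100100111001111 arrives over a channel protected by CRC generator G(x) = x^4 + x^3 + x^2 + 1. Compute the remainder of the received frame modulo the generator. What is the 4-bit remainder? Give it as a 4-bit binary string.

Modulo-2 division of 100100111001111 by 11101:
  pos 0: 10010 XOR 11101 = 01111
  pos 1: 11110 XOR 11101 = 00011
  pos 4: 11111 XOR 11101 = 00010
  pos 7: 10001 XOR 11101 = 01100
  pos 8: 11001 XOR 11101 = 00100
  pos 10: 10011 XOR 11101 = 01110
Remainder = 1110 (nonzero — an error is detected).

1110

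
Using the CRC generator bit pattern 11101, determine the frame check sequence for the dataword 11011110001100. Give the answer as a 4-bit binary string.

0110

Append 4 zeros: 110111100011000000. Divide by 11101 (XOR where the leading bit is 1):
  pos 0: 11011 XOR 11101 = 00110
  pos 2: 11011 XOR 11101 = 00110
  pos 4: 11000 XOR 11101 = 00101
  pos 6: 10101 XOR 11101 = 01000
  pos 7: 10001 XOR 11101 = 01100
  pos 8: 11000 XOR 11101 = 00101
  pos 10: 10100 XOR 11101 = 01001
  pos 11: 10010 XOR 11101 = 01111
  pos 12: 11110 XOR 11101 = 00011
Remainder (last 4 bits) = 0110. This is the CRC / FCS.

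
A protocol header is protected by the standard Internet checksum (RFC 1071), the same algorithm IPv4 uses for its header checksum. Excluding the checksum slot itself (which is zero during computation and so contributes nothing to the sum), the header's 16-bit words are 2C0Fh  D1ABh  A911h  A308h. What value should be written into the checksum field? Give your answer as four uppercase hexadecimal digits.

One's-complement addition (fold any carry out of bit 15 back into bit 0):
  0x2C0F + 0xD1AB = 0x0FDBA
  0xFDBA + 0xA911 = 0x1A6CB → wrap carry → 0xA6CC
  0xA6CC + 0xA308 = 0x149D4 → wrap carry → 0x49D5
One's-complement sum = 0x49D5.
Checksum = ~0x49D5 & 0xFFFF = 0xB62A.

B62A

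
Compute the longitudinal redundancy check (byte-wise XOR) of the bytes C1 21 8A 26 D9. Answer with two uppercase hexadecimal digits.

XOR the bytes together:
  start with 0xC1
  0xC1 ⊕ 0x21 = 0xE0
  0xE0 ⊕ 0x8A = 0x6A
  0x6A ⊕ 0x26 = 0x4C
  0x4C ⊕ 0xD9 = 0x95

95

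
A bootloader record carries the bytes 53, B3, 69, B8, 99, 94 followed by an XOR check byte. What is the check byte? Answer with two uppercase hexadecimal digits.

XOR the bytes together:
  start with 0x53
  0x53 ⊕ 0xB3 = 0xE0
  0xE0 ⊕ 0x69 = 0x89
  0x89 ⊕ 0xB8 = 0x31
  0x31 ⊕ 0x99 = 0xA8
  0xA8 ⊕ 0x94 = 0x3C

3C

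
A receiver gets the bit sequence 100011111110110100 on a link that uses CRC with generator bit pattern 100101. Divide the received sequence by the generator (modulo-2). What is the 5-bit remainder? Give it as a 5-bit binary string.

Modulo-2 division of 100011111110110100 by 100101:
  pos 0: 100011 XOR 100101 = 000110
  pos 3: 110111 XOR 100101 = 010010
  pos 4: 100101 XOR 100101 = 000000
  pos 10: 101101 XOR 100101 = 001000
  pos 12: 100000 XOR 100101 = 000101
Remainder = 00101 (nonzero — an error is detected).

00101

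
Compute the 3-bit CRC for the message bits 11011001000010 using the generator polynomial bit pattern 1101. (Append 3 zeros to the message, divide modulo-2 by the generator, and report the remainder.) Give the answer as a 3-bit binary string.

Append 3 zeros: 11011001000010000. Divide by 1101 (XOR where the leading bit is 1):
  pos 0: 1101 XOR 1101 = 0000
  pos 4: 1001 XOR 1101 = 0100
  pos 5: 1000 XOR 1101 = 0101
  pos 6: 1010 XOR 1101 = 0111
  pos 7: 1110 XOR 1101 = 0011
  pos 9: 1101 XOR 1101 = 0000
Remainder (last 3 bits) = 000. This is the CRC / FCS.

000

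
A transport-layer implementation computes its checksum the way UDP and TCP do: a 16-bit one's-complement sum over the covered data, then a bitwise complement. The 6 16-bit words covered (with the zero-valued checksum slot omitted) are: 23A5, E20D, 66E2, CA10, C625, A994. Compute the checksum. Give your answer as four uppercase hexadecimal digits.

599F

One's-complement addition (fold any carry out of bit 15 back into bit 0):
  0x23A5 + 0xE20D = 0x105B2 → wrap carry → 0x05B3
  0x05B3 + 0x66E2 = 0x06C95
  0x6C95 + 0xCA10 = 0x136A5 → wrap carry → 0x36A6
  0x36A6 + 0xC625 = 0x0FCCB
  0xFCCB + 0xA994 = 0x1A65F → wrap carry → 0xA660
One's-complement sum = 0xA660.
Checksum = ~0xA660 & 0xFFFF = 0x599F.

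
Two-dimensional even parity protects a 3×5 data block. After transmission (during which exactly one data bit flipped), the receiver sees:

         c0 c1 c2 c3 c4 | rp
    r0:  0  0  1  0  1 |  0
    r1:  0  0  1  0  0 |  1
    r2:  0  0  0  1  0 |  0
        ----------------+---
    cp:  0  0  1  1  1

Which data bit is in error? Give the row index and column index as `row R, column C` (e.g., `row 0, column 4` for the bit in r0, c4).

Recompute each row's even parity and compare to rp:
  r0: data parity 0, sent rp 0 → ok
  r1: data parity 1, sent rp 1 → ok
  r2: data parity 1, sent rp 0 → mismatch
Recompute each column's even parity and compare to cp:
  c0: data parity 0, sent cp 0 → ok
  c1: data parity 0, sent cp 0 → ok
  c2: data parity 0, sent cp 1 → mismatch
  c3: data parity 1, sent cp 1 → ok
  c4: data parity 1, sent cp 1 → ok
Exactly one row (r2) and one column (c2) fail → the flipped bit is at their intersection.

row 2, column 2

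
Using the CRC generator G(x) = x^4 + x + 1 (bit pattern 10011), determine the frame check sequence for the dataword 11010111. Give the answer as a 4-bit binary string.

Append 4 zeros: 110101110000. Divide by 10011 (XOR where the leading bit is 1):
  pos 0: 11010 XOR 10011 = 01001
  pos 1: 10011 XOR 10011 = 00000
  pos 6: 11000 XOR 10011 = 01011
  pos 7: 10110 XOR 10011 = 00101
Remainder (last 4 bits) = 0101. This is the CRC / FCS.

0101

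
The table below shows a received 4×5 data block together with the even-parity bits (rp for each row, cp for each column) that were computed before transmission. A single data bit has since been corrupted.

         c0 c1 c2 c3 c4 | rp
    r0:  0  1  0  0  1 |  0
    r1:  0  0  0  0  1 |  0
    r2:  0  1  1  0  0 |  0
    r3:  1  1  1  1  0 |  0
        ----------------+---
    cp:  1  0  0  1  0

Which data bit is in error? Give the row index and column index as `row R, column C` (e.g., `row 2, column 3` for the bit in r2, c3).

row 1, column 1

Recompute each row's even parity and compare to rp:
  r0: data parity 0, sent rp 0 → ok
  r1: data parity 1, sent rp 0 → mismatch
  r2: data parity 0, sent rp 0 → ok
  r3: data parity 0, sent rp 0 → ok
Recompute each column's even parity and compare to cp:
  c0: data parity 1, sent cp 1 → ok
  c1: data parity 1, sent cp 0 → mismatch
  c2: data parity 0, sent cp 0 → ok
  c3: data parity 1, sent cp 1 → ok
  c4: data parity 0, sent cp 0 → ok
Exactly one row (r1) and one column (c1) fail → the flipped bit is at their intersection.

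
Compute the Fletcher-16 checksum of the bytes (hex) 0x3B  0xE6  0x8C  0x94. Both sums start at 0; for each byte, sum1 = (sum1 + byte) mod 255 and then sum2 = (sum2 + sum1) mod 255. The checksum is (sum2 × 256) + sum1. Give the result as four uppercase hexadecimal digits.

Running sums (mod 255):
  after byte 0 (0x3B): sum1=59, sum2=59
  after byte 1 (0xE6): sum1=34, sum2=93
  after byte 2 (0x8C): sum1=174, sum2=12
  after byte 3 (0x94): sum1=67, sum2=79
Checksum = sum2·256 + sum1 = 79·256 + 67 = 20291 = 0x4F43.

4F43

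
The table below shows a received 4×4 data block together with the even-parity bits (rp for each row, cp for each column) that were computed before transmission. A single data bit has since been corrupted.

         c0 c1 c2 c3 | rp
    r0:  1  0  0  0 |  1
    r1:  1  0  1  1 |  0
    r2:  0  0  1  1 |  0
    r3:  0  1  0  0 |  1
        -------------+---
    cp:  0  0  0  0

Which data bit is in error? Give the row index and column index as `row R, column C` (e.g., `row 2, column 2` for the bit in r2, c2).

row 1, column 1

Recompute each row's even parity and compare to rp:
  r0: data parity 1, sent rp 1 → ok
  r1: data parity 1, sent rp 0 → mismatch
  r2: data parity 0, sent rp 0 → ok
  r3: data parity 1, sent rp 1 → ok
Recompute each column's even parity and compare to cp:
  c0: data parity 0, sent cp 0 → ok
  c1: data parity 1, sent cp 0 → mismatch
  c2: data parity 0, sent cp 0 → ok
  c3: data parity 0, sent cp 0 → ok
Exactly one row (r1) and one column (c1) fail → the flipped bit is at their intersection.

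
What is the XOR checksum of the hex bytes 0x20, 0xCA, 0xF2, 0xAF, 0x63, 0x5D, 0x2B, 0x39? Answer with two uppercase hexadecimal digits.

XOR the bytes together:
  start with 0x20
  0x20 ⊕ 0xCA = 0xEA
  0xEA ⊕ 0xF2 = 0x18
  0x18 ⊕ 0xAF = 0xB7
  0xB7 ⊕ 0x63 = 0xD4
  0xD4 ⊕ 0x5D = 0x89
  0x89 ⊕ 0x2B = 0xA2
  0xA2 ⊕ 0x39 = 0x9B

9B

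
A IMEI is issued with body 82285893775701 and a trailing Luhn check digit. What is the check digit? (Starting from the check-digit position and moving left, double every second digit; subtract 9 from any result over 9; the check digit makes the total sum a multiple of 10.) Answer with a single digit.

Partial digits right→left: 1 0 7 5 7 7 3 9 8 5 8 2 2 8
Double every second digit counting from the check-digit position (so the 1st, 3rd, 5th, ... of the partial from the right).
  doubled (with −9 where >9): 2 5 5 6 7 7 4 → sum 36
  kept as-is: 0 5 7 9 5 2 8 → sum 36
Total = 36 + 36 = 72.
Check digit = (10 − (72 mod 10)) mod 10 = 8.

8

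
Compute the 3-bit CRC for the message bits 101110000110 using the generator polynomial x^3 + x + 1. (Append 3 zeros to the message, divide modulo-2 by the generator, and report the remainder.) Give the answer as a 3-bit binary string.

010

Append 3 zeros: 101110000110000. Divide by 1011 (XOR where the leading bit is 1):
  pos 0: 1011 XOR 1011 = 0000
  pos 4: 1000 XOR 1011 = 0011
  pos 6: 1101 XOR 1011 = 0110
  pos 7: 1101 XOR 1011 = 0110
  pos 8: 1100 XOR 1011 = 0111
  pos 9: 1110 XOR 1011 = 0101
  pos 10: 1010 XOR 1011 = 0001
Remainder (last 3 bits) = 010. This is the CRC / FCS.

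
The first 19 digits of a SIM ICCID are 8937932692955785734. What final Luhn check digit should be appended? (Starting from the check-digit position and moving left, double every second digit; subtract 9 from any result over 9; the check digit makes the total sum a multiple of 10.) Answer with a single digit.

8

Partial digits right→left: 4 3 7 5 8 7 5 5 9 2 9 6 2 3 9 7 3 9 8
Double every second digit counting from the check-digit position (so the 1st, 3rd, 5th, ... of the partial from the right).
  doubled (with −9 where >9): 8 5 7 1 9 9 4 9 6 7 → sum 65
  kept as-is: 3 5 7 5 2 6 3 7 9 → sum 47
Total = 65 + 47 = 112.
Check digit = (10 − (112 mod 10)) mod 10 = 8.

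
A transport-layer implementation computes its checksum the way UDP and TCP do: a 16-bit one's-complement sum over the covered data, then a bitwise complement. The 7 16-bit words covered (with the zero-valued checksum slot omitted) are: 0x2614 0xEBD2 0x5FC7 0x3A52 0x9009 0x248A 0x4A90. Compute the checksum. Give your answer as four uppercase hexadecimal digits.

One's-complement addition (fold any carry out of bit 15 back into bit 0):
  0x2614 + 0xEBD2 = 0x111E6 → wrap carry → 0x11E7
  0x11E7 + 0x5FC7 = 0x071AE
  0x71AE + 0x3A52 = 0x0AC00
  0xAC00 + 0x9009 = 0x13C09 → wrap carry → 0x3C0A
  0x3C0A + 0x248A = 0x06094
  0x6094 + 0x4A90 = 0x0AB24
One's-complement sum = 0xAB24.
Checksum = ~0xAB24 & 0xFFFF = 0x54DB.

54DB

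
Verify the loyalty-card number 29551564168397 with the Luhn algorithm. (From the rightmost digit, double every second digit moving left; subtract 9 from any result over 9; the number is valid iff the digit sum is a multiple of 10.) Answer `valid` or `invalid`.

From the right, keep odd positions and double even positions (subtract 9 from any doubled value over 9):
  doubled (positions 2,4,...): 9 7 2 3 2 1 4 → sum 28
  kept (positions 1,3,...): 7 3 6 4 5 5 9 → sum 39
Total = 67.
67 mod 10 = 7, so the number is invalid.

invalid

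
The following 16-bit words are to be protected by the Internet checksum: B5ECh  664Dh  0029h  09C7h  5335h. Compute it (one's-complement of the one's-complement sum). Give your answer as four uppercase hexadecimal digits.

One's-complement addition (fold any carry out of bit 15 back into bit 0):
  0xB5EC + 0x664D = 0x11C39 → wrap carry → 0x1C3A
  0x1C3A + 0x0029 = 0x01C63
  0x1C63 + 0x09C7 = 0x0262A
  0x262A + 0x5335 = 0x0795F
One's-complement sum = 0x795F.
Checksum = ~0x795F & 0xFFFF = 0x86A0.

86A0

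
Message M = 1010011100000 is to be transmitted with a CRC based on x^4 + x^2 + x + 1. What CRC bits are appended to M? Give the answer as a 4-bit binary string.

Append 4 zeros: 10100111000000000. Divide by 10111 (XOR where the leading bit is 1):
  pos 0: 10100 XOR 10111 = 00011
  pos 3: 11111 XOR 10111 = 01000
  pos 4: 10000 XOR 10111 = 00111
  pos 6: 11100 XOR 10111 = 01011
  pos 7: 10110 XOR 10111 = 00001
  pos 11: 10000 XOR 10111 = 00111
Remainder (last 4 bits) = 1110. This is the CRC / FCS.

1110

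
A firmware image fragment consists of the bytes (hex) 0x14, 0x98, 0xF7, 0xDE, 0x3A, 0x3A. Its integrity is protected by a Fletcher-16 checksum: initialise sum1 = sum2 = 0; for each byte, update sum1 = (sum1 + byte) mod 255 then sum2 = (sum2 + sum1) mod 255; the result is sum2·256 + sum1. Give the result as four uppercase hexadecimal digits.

Running sums (mod 255):
  after byte 0 (0x14): sum1=20, sum2=20
  after byte 1 (0x98): sum1=172, sum2=192
  after byte 2 (0xF7): sum1=164, sum2=101
  after byte 3 (0xDE): sum1=131, sum2=232
  after byte 4 (0x3A): sum1=189, sum2=166
  after byte 5 (0x3A): sum1=247, sum2=158
Checksum = sum2·256 + sum1 = 158·256 + 247 = 40695 = 0x9EF7.

9EF7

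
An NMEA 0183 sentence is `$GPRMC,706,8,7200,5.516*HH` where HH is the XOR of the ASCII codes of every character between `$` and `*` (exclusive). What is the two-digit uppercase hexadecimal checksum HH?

6E

XOR the ASCII codes of the payload characters:
  'G' = 0x47 → acc = 0x47
  'P' = 0x50 → acc = 0x17
  'R' = 0x52 → acc = 0x45
  'M' = 0x4D → acc = 0x08
  'C' = 0x43 → acc = 0x4B
  ',' = 0x2C → acc = 0x67
  '7' = 0x37 → acc = 0x50
  '0' = 0x30 → acc = 0x60
  '6' = 0x36 → acc = 0x56
  ',' = 0x2C → acc = 0x7A
  '8' = 0x38 → acc = 0x42
  ',' = 0x2C → acc = 0x6E
  '7' = 0x37 → acc = 0x59
  '2' = 0x32 → acc = 0x6B
  '0' = 0x30 → acc = 0x5B
  '0' = 0x30 → acc = 0x6B
  ',' = 0x2C → acc = 0x47
  '5' = 0x35 → acc = 0x72
  '.' = 0x2E → acc = 0x5C
  '5' = 0x35 → acc = 0x69
  '1' = 0x31 → acc = 0x58
  '6' = 0x36 → acc = 0x6E
Checksum = 0x6E.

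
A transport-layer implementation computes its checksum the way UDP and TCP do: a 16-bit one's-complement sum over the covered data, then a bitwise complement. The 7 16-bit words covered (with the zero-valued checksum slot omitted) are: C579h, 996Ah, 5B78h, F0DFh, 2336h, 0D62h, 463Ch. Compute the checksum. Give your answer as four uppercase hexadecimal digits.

One's-complement addition (fold any carry out of bit 15 back into bit 0):
  0xC579 + 0x996A = 0x15EE3 → wrap carry → 0x5EE4
  0x5EE4 + 0x5B78 = 0x0BA5C
  0xBA5C + 0xF0DF = 0x1AB3B → wrap carry → 0xAB3C
  0xAB3C + 0x2336 = 0x0CE72
  0xCE72 + 0x0D62 = 0x0DBD4
  0xDBD4 + 0x463C = 0x12210 → wrap carry → 0x2211
One's-complement sum = 0x2211.
Checksum = ~0x2211 & 0xFFFF = 0xDDEE.

DDEE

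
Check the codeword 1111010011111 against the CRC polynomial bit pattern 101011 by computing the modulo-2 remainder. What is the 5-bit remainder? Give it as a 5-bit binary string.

00000

Modulo-2 division of 1111010011111 by 101011:
  pos 0: 111101 XOR 101011 = 010110
  pos 1: 101100 XOR 101011 = 000111
  pos 4: 111011 XOR 101011 = 010000
  pos 5: 100001 XOR 101011 = 001010
  pos 7: 101011 XOR 101011 = 000000
Remainder = 00000 (zero — the frame passes the CRC check).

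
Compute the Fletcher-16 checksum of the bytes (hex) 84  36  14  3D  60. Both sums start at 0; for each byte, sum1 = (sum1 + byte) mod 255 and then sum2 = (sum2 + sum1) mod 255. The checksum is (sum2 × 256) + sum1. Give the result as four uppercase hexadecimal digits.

866C

Running sums (mod 255):
  after byte 0 (84): sum1=132, sum2=132
  after byte 1 (36): sum1=186, sum2=63
  after byte 2 (14): sum1=206, sum2=14
  after byte 3 (3D): sum1=12, sum2=26
  after byte 4 (60): sum1=108, sum2=134
Checksum = sum2·256 + sum1 = 134·256 + 108 = 34412 = 0x866C.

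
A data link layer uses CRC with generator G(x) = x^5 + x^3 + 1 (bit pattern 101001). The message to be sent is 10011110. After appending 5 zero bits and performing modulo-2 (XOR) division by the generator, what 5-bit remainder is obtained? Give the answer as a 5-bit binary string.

00110

Append 5 zeros: 1001111000000. Divide by 101001 (XOR where the leading bit is 1):
  pos 0: 100111 XOR 101001 = 001110
  pos 2: 111010 XOR 101001 = 010011
  pos 3: 100110 XOR 101001 = 001111
  pos 5: 111100 XOR 101001 = 010101
  pos 6: 101010 XOR 101001 = 000011
Remainder (last 5 bits) = 00110. This is the CRC / FCS.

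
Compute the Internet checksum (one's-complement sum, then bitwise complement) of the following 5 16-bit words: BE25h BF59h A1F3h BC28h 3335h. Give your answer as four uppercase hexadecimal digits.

F12E

One's-complement addition (fold any carry out of bit 15 back into bit 0):
  0xBE25 + 0xBF59 = 0x17D7E → wrap carry → 0x7D7F
  0x7D7F + 0xA1F3 = 0x11F72 → wrap carry → 0x1F73
  0x1F73 + 0xBC28 = 0x0DB9B
  0xDB9B + 0x3335 = 0x10ED0 → wrap carry → 0x0ED1
One's-complement sum = 0x0ED1.
Checksum = ~0x0ED1 & 0xFFFF = 0xF12E.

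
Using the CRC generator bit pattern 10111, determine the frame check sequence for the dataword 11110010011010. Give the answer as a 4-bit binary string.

0101

Append 4 zeros: 111100100110100000. Divide by 10111 (XOR where the leading bit is 1):
  pos 0: 11110 XOR 10111 = 01001
  pos 1: 10010 XOR 10111 = 00101
  pos 3: 10110 XOR 10111 = 00001
  pos 7: 10110 XOR 10111 = 00001
  pos 11: 11000 XOR 10111 = 01111
  pos 12: 11110 XOR 10111 = 01001
  pos 13: 10010 XOR 10111 = 00101
Remainder (last 4 bits) = 0101. This is the CRC / FCS.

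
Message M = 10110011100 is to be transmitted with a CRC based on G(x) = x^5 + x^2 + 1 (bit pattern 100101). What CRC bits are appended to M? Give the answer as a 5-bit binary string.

01110

Append 5 zeros: 1011001110000000. Divide by 100101 (XOR where the leading bit is 1):
  pos 0: 101100 XOR 100101 = 001001
  pos 2: 100111 XOR 100101 = 000010
  pos 6: 101000 XOR 100101 = 001101
  pos 8: 110100 XOR 100101 = 010001
  pos 9: 100010 XOR 100101 = 000111
Remainder (last 5 bits) = 01110. This is the CRC / FCS.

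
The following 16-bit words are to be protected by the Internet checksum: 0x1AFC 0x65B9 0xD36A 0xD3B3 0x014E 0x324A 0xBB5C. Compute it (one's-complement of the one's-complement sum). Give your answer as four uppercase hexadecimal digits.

E936

One's-complement addition (fold any carry out of bit 15 back into bit 0):
  0x1AFC + 0x65B9 = 0x080B5
  0x80B5 + 0xD36A = 0x1541F → wrap carry → 0x5420
  0x5420 + 0xD3B3 = 0x127D3 → wrap carry → 0x27D4
  0x27D4 + 0x014E = 0x02922
  0x2922 + 0x324A = 0x05B6C
  0x5B6C + 0xBB5C = 0x116C8 → wrap carry → 0x16C9
One's-complement sum = 0x16C9.
Checksum = ~0x16C9 & 0xFFFF = 0xE936.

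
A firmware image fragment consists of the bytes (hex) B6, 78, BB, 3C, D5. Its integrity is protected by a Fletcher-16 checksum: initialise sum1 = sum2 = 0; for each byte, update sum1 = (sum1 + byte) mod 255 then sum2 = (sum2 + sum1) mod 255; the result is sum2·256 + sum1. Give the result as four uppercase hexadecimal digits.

Running sums (mod 255):
  after byte 0 (B6): sum1=182, sum2=182
  after byte 1 (78): sum1=47, sum2=229
  after byte 2 (BB): sum1=234, sum2=208
  after byte 3 (3C): sum1=39, sum2=247
  after byte 4 (D5): sum1=252, sum2=244
Checksum = sum2·256 + sum1 = 244·256 + 252 = 62716 = 0xF4FC.

F4FC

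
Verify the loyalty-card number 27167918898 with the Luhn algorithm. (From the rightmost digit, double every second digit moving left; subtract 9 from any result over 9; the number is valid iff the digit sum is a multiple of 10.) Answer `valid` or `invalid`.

From the right, keep odd positions and double even positions (subtract 9 from any doubled value over 9):
  doubled (positions 2,4,...): 9 7 9 3 5 → sum 33
  kept (positions 1,3,...): 8 8 1 7 1 2 → sum 27
Total = 60.
60 mod 10 = 0, so the number is valid.

valid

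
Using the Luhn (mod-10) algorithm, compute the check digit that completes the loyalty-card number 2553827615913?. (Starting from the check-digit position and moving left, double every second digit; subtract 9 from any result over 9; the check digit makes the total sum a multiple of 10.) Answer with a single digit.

4

Partial digits right→left: 3 1 9 5 1 6 7 2 8 3 5 5 2
Double every second digit counting from the check-digit position (so the 1st, 3rd, 5th, ... of the partial from the right).
  doubled (with −9 where >9): 6 9 2 5 7 1 4 → sum 34
  kept as-is: 1 5 6 2 3 5 → sum 22
Total = 34 + 22 = 56.
Check digit = (10 − (56 mod 10)) mod 10 = 4.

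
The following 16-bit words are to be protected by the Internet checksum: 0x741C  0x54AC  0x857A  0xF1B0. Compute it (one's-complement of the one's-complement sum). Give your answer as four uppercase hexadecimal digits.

One's-complement addition (fold any carry out of bit 15 back into bit 0):
  0x741C + 0x54AC = 0x0C8C8
  0xC8C8 + 0x857A = 0x14E42 → wrap carry → 0x4E43
  0x4E43 + 0xF1B0 = 0x13FF3 → wrap carry → 0x3FF4
One's-complement sum = 0x3FF4.
Checksum = ~0x3FF4 & 0xFFFF = 0xC00B.

C00B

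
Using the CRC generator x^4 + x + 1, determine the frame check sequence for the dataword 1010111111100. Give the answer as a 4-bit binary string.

Append 4 zeros: 10101111111000000. Divide by 10011 (XOR where the leading bit is 1):
  pos 0: 10101 XOR 10011 = 00110
  pos 2: 11011 XOR 10011 = 01000
  pos 3: 10001 XOR 10011 = 00010
  pos 6: 10111 XOR 10011 = 00100
  pos 8: 10000 XOR 10011 = 00011
  pos 11: 11000 XOR 10011 = 01011
  pos 12: 10110 XOR 10011 = 00101
Remainder (last 4 bits) = 0101. This is the CRC / FCS.

0101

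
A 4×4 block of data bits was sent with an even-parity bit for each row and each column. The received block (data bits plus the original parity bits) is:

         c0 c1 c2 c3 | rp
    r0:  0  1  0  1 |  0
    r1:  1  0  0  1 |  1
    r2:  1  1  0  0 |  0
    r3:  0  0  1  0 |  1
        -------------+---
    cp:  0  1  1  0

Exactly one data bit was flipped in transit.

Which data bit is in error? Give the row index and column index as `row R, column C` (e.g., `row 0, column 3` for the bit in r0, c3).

Recompute each row's even parity and compare to rp:
  r0: data parity 0, sent rp 0 → ok
  r1: data parity 0, sent rp 1 → mismatch
  r2: data parity 0, sent rp 0 → ok
  r3: data parity 1, sent rp 1 → ok
Recompute each column's even parity and compare to cp:
  c0: data parity 0, sent cp 0 → ok
  c1: data parity 0, sent cp 1 → mismatch
  c2: data parity 1, sent cp 1 → ok
  c3: data parity 0, sent cp 0 → ok
Exactly one row (r1) and one column (c1) fail → the flipped bit is at their intersection.

row 1, column 1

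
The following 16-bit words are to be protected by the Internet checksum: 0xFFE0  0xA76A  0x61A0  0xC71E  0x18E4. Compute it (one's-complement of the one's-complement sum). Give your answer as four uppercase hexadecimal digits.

1711

One's-complement addition (fold any carry out of bit 15 back into bit 0):
  0xFFE0 + 0xA76A = 0x1A74A → wrap carry → 0xA74B
  0xA74B + 0x61A0 = 0x108EB → wrap carry → 0x08EC
  0x08EC + 0xC71E = 0x0D00A
  0xD00A + 0x18E4 = 0x0E8EE
One's-complement sum = 0xE8EE.
Checksum = ~0xE8EE & 0xFFFF = 0x1711.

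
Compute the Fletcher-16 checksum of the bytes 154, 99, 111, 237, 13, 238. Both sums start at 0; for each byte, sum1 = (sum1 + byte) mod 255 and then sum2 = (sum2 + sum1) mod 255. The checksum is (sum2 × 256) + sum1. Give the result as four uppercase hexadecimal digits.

Running sums (mod 255):
  after byte 0 (154): sum1=154, sum2=154
  after byte 1 (99): sum1=253, sum2=152
  after byte 2 (111): sum1=109, sum2=6
  after byte 3 (237): sum1=91, sum2=97
  after byte 4 (13): sum1=104, sum2=201
  after byte 5 (238): sum1=87, sum2=33
Checksum = sum2·256 + sum1 = 33·256 + 87 = 8535 = 0x2157.

2157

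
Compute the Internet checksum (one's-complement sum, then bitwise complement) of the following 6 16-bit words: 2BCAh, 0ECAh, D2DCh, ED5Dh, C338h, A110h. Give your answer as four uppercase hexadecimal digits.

One's-complement addition (fold any carry out of bit 15 back into bit 0):
  0x2BCA + 0x0ECA = 0x03A94
  0x3A94 + 0xD2DC = 0x10D70 → wrap carry → 0x0D71
  0x0D71 + 0xED5D = 0x0FACE
  0xFACE + 0xC338 = 0x1BE06 → wrap carry → 0xBE07
  0xBE07 + 0xA110 = 0x15F17 → wrap carry → 0x5F18
One's-complement sum = 0x5F18.
Checksum = ~0x5F18 & 0xFFFF = 0xA0E7.

A0E7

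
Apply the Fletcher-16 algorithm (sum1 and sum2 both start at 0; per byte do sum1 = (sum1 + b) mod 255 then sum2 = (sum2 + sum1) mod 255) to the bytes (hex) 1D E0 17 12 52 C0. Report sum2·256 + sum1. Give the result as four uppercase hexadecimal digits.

0B3A

Running sums (mod 255):
  after byte 0 (1D): sum1=29, sum2=29
  after byte 1 (E0): sum1=253, sum2=27
  after byte 2 (17): sum1=21, sum2=48
  after byte 3 (12): sum1=39, sum2=87
  after byte 4 (52): sum1=121, sum2=208
  after byte 5 (C0): sum1=58, sum2=11
Checksum = sum2·256 + sum1 = 11·256 + 58 = 2874 = 0x0B3A.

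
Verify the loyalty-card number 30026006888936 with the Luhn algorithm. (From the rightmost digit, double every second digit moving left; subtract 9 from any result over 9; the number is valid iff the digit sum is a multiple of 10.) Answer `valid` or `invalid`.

From the right, keep odd positions and double even positions (subtract 9 from any doubled value over 9):
  doubled (positions 2,4,...): 6 7 7 0 3 0 6 → sum 29
  kept (positions 1,3,...): 6 9 8 6 0 2 0 → sum 31
Total = 60.
60 mod 10 = 0, so the number is valid.

valid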